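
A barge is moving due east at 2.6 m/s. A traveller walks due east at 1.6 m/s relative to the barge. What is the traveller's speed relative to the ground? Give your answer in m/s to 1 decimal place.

Taking east as x and north as y: barge velocity = (2.600, 0.000) m/s; traveller velocity relative to barge = (1.600, 0.000) m/s.
Velocity relative to ground = (2.600, 0.000) + (1.600, 0.000) = (4.200, 0.000) m/s.
Speed = |(4.200, 0.000)| = 4.200 m/s.

4.2 m/s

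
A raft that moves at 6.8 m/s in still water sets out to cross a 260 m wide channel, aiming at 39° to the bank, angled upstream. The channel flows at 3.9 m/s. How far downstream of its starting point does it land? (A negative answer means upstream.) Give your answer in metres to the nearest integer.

-84 m

Perpendicular speed = 4.279 m/s; crossing time = 260 / 4.279 = 60.756 s.
Net downstream speed = -1.385 m/s.
Drift = -1.385 × 60.756 = -84.123 m (upstream).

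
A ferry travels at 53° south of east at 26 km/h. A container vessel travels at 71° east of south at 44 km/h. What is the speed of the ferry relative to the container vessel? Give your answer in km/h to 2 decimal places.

26.74 km/h

Taking east as x and north as y: ferry velocity = (15.647, -20.765) km/h; container vessel velocity = (41.603, -14.325) km/h.
Velocity of ferry relative to container vessel = (15.647, -20.765) − (41.603, -14.325) = (-25.956, -6.440) km/h.
Magnitude = |(-25.956, -6.440)| = 26.743 km/h.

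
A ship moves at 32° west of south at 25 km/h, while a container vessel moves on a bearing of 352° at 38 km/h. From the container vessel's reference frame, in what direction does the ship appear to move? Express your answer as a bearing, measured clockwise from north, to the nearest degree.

188°

Taking east as x and north as y: ship velocity = (-13.248, -21.201) km/h; container vessel velocity = (-5.289, 37.630) km/h.
Velocity of ship relative to container vessel = (-13.248, -21.201) − (-5.289, 37.630) = (-7.959, -58.831) km/h.
Bearing = atan2(-7.96, -58.83) = 187.70° clockwise from north.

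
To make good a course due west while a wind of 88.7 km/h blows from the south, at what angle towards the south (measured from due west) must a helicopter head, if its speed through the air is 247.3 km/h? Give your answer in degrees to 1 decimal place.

21.0°

The wind pushes perpendicular to the desired track; the heading must have a component into the wind equal to 88.7 km/h: 247.3 sin θ = 88.7.
sin θ = 0.3587, so θ = 21.019°.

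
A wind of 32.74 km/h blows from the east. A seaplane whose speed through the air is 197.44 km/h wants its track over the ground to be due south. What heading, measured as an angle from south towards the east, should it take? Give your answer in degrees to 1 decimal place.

9.5°

The wind pushes perpendicular to the desired track; the heading must have a component into the wind equal to 32.74 km/h: 197.44 sin θ = 32.74.
sin θ = 0.1658, so θ = 9.545°.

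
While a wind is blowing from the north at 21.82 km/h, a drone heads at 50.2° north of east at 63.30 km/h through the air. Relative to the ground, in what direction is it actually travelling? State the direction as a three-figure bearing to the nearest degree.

Taking east as x and north as y: velocity relative to the air = (40.519, 48.632) km/h; the air relative to ground = (0.000, -21.820) km/h.
Velocity relative to ground = (40.519, 48.632) + (0.000, -21.820) = (40.519, 26.812) km/h.
Bearing = atan2(40.52, 26.81) = 56.51° clockwise from north.

057°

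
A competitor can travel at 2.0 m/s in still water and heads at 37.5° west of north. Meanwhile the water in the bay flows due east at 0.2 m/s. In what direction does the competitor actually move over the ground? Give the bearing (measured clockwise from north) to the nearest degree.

327°

Taking east as x and north as y: velocity relative to the water = (-1.218, 1.587) m/s; the water relative to ground = (0.200, 0.000) m/s.
Velocity relative to ground = (-1.218, 1.587) + (0.200, 0.000) = (-1.018, 1.587) m/s.
Bearing = atan2(-1.02, 1.59) = 327.33° clockwise from north.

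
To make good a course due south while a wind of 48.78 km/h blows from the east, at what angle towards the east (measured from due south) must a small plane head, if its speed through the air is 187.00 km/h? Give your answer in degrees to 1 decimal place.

The wind pushes perpendicular to the desired track; the heading must have a component into the wind equal to 48.78 km/h: 187.00 sin θ = 48.78.
sin θ = 0.2609, so θ = 15.121°.

15.1°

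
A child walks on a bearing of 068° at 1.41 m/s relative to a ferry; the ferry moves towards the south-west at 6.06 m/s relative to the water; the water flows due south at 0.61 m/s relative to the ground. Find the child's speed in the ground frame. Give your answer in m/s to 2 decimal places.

In east/north components (m/s): child relative to ferry = (1.307, 0.528); ferry relative to water = (-4.285, -4.285); water relative to ground = (0.000, -0.610).
Sum = (-2.978, -4.367) m/s.
Speed = |(-2.978, -4.367)| = 5.285 m/s.

5.29 m/s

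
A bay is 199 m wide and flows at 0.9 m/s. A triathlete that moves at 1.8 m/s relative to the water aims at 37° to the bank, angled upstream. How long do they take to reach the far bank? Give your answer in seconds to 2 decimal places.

183.70 s

The component of the triathlete's velocity perpendicular to the bank is 1.8 × sin 37° = 1.083 m/s.
Only the cross-stream component determines the crossing time; the current contributes nothing perpendicular to the bank.
Time = 199 / 1.083 = 183.704 s.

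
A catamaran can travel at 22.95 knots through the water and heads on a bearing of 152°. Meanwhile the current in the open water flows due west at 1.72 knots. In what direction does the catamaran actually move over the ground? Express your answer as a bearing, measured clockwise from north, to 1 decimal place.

Taking east as x and north as y: velocity relative to the water = (10.774, -20.264) knots; the water relative to ground = (-1.720, 0.000) knots.
Velocity relative to ground = (10.774, -20.264) + (-1.720, 0.000) = (9.054, -20.264) knots.
Bearing = atan2(9.05, -20.26) = 155.92° clockwise from north.

155.9°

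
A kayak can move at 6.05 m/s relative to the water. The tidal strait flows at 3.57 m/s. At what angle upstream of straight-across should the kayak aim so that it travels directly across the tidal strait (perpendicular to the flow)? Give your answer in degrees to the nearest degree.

To cancel the current, the upstream component of the kayak's velocity must equal the flow: 6.05 sin θ = 3.57.
sin θ = 3.57 / 6.05 = 0.5901.
θ = arcsin(0.5901) = 36.163°.

36°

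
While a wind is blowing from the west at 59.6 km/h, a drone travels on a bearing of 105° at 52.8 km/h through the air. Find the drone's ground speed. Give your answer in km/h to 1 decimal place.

Taking east as x and north as y: velocity relative to the air = (51.001, -13.666) km/h; the air relative to ground = (59.600, 0.000) km/h.
Velocity relative to ground = (51.001, -13.666) + (59.600, 0.000) = (110.601, -13.666) km/h.
Speed = |(110.601, -13.666)| = 111.442 km/h.

111.4 km/h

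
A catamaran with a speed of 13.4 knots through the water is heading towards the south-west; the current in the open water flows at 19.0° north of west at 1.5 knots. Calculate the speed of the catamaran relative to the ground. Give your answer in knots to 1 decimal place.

Taking east as x and north as y: velocity relative to the water = (-9.475, -9.475) knots; the water relative to ground = (-1.418, 0.488) knots.
Velocity relative to ground = (-9.475, -9.475) + (-1.418, 0.488) = (-10.894, -8.987) knots.
Speed = |(-10.894, -8.987)| = 14.122 knots.

14.1 knots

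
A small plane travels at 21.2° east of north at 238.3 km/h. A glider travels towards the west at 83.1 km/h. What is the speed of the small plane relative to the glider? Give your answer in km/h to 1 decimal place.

Taking east as x and north as y: small plane velocity = (86.175, 222.173) km/h; glider velocity = (-83.100, 0.000) km/h.
Velocity of small plane relative to glider = (86.175, 222.173) − (-83.100, 0.000) = (169.275, 222.173) km/h.
Magnitude = |(169.275, 222.173)| = 279.311 km/h.

279.3 km/h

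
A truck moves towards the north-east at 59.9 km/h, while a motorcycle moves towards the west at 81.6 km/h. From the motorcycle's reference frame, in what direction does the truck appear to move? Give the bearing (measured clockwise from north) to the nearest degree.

071°

Taking east as x and north as y: truck velocity = (42.356, 42.356) km/h; motorcycle velocity = (-81.600, 0.000) km/h.
Velocity of truck relative to motorcycle = (42.356, 42.356) − (-81.600, 0.000) = (123.956, 42.356) km/h.
Bearing = atan2(123.96, 42.36) = 71.13° clockwise from north.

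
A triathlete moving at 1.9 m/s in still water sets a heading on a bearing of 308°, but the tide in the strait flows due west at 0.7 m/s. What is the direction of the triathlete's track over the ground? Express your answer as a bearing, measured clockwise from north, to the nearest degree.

298°

Taking east as x and north as y: velocity relative to the water = (-1.497, 1.170) m/s; the water relative to ground = (-0.700, 0.000) m/s.
Velocity relative to ground = (-1.497, 1.170) + (-0.700, 0.000) = (-2.197, 1.170) m/s.
Bearing = atan2(-2.20, 1.17) = 298.03° clockwise from north.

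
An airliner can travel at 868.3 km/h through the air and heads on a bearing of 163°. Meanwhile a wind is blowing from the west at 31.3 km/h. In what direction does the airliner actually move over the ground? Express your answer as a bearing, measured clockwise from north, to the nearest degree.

Taking east as x and north as y: velocity relative to the air = (253.866, -830.359) km/h; the air relative to ground = (31.300, 0.000) km/h.
Velocity relative to ground = (253.866, -830.359) + (31.300, 0.000) = (285.166, -830.359) km/h.
Bearing = atan2(285.17, -830.36) = 161.05° clockwise from north.

161°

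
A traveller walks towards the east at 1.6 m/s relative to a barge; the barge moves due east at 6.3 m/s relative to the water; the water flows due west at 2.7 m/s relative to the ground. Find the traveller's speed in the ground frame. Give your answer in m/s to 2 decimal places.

In east/north components (m/s): traveller relative to barge = (1.600, 0.000); barge relative to water = (6.300, 0.000); water relative to ground = (-2.700, 0.000).
Sum = (5.200, 0.000) m/s.
Speed = |(5.200, 0.000)| = 5.200 m/s.

5.20 m/s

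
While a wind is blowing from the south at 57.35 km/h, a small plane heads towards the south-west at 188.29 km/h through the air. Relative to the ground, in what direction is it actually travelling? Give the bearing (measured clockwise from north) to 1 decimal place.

Taking east as x and north as y: velocity relative to the air = (-133.141, -133.141) km/h; the air relative to ground = (0.000, 57.350) km/h.
Velocity relative to ground = (-133.141, -133.141) + (0.000, 57.350) = (-133.141, -75.791) km/h.
Bearing = atan2(-133.14, -75.79) = 240.35° clockwise from north.

240.3°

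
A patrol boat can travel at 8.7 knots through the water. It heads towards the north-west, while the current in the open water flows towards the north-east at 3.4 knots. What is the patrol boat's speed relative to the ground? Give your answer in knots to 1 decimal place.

Taking east as x and north as y: velocity relative to the water = (-6.152, 6.152) knots; the water relative to ground = (2.404, 2.404) knots.
Velocity relative to ground = (-6.152, 6.152) + (2.404, 2.404) = (-3.748, 8.556) knots.
Speed = |(-3.748, 8.556)| = 9.341 knots.

9.3 knots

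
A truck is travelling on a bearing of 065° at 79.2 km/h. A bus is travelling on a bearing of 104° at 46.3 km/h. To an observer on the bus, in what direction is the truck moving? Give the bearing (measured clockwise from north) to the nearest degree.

031°

Taking east as x and north as y: truck velocity = (71.780, 33.471) km/h; bus velocity = (44.925, -11.201) km/h.
Velocity of truck relative to bus = (71.780, 33.471) − (44.925, -11.201) = (26.855, 44.672) km/h.
Bearing = atan2(26.85, 44.67) = 31.01° clockwise from north.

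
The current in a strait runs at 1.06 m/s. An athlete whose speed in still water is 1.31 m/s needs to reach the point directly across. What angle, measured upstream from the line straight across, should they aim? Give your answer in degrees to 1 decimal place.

54.0°

To cancel the current, the upstream component of the athlete's velocity must equal the flow: 1.31 sin θ = 1.06.
sin θ = 1.06 / 1.31 = 0.8092.
θ = arcsin(0.8092) = 54.014°.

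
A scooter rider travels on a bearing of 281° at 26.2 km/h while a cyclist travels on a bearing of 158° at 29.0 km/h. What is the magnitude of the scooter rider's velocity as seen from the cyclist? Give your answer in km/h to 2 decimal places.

Taking east as x and north as y: scooter rider velocity = (-25.719, 4.999) km/h; cyclist velocity = (10.864, -26.888) km/h.
Velocity of scooter rider relative to cyclist = (-25.719, 4.999) − (10.864, -26.888) = (-36.582, 31.888) km/h.
Magnitude = |(-36.582, 31.888)| = 48.529 km/h.

48.53 km/h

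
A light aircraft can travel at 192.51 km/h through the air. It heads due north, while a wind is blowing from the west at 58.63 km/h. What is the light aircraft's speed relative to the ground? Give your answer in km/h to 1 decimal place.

201.2 km/h

Taking east as x and north as y: velocity relative to the air = (0.000, 192.510) km/h; the air relative to ground = (58.630, 0.000) km/h.
Velocity relative to ground = (0.000, 192.510) + (58.630, 0.000) = (58.630, 192.510) km/h.
Speed = |(58.630, 192.510)| = 201.240 km/h.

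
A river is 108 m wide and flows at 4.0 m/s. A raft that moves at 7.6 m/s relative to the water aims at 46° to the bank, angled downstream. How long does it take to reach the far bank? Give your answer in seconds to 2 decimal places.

The component of the raft's velocity perpendicular to the bank is 7.6 × sin 46° = 5.467 m/s.
The flow acts along the bank and has no component across it.
Time = 108 / 5.467 = 19.755 s.

19.75 s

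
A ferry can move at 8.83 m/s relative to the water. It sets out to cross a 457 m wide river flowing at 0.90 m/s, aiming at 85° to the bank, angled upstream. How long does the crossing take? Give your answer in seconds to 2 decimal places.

The component of the ferry's velocity perpendicular to the bank is 8.83 × sin 85° = 8.796 m/s.
The flow acts along the bank and has no component across it.
Time = 457 / 8.796 = 51.953 s.

51.95 s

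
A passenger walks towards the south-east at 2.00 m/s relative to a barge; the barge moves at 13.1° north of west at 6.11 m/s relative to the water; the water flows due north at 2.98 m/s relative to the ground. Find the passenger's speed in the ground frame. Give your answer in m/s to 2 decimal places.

In east/north components (m/s): passenger relative to barge = (1.414, -1.414); barge relative to water = (-5.951, 1.385); water relative to ground = (0.000, 2.980).
Sum = (-4.537, 2.951) m/s.
Speed = |(-4.537, 2.951)| = 5.412 m/s.

5.41 m/s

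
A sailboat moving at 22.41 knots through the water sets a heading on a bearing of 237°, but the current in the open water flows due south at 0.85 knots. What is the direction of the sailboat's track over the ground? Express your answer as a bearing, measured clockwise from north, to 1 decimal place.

Taking east as x and north as y: velocity relative to the water = (-18.795, -12.205) knots; the water relative to ground = (0.000, -0.850) knots.
Velocity relative to ground = (-18.795, -12.205) + (0.000, -0.850) = (-18.795, -13.055) knots.
Bearing = atan2(-18.79, -13.06) = 235.21° clockwise from north.

235.2°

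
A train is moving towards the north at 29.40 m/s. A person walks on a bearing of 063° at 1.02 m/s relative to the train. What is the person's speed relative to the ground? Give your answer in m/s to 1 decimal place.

Taking east as x and north as y: train velocity = (0.000, 29.400) m/s; person velocity relative to train = (0.909, 0.463) m/s.
Velocity relative to ground = (0.000, 29.400) + (0.909, 0.463) = (0.909, 29.863) m/s.
Speed = |(0.909, 29.863)| = 29.877 m/s.

29.9 m/s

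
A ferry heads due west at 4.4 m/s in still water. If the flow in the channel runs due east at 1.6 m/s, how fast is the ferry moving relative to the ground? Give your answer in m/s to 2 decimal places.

2.80 m/s

Taking east as x and north as y: velocity relative to the water = (-4.400, 0.000) m/s; the water relative to ground = (1.600, 0.000) m/s.
Velocity relative to ground = (-4.400, 0.000) + (1.600, 0.000) = (-2.800, 0.000) m/s.
Speed = |(-2.800, 0.000)| = 2.800 m/s.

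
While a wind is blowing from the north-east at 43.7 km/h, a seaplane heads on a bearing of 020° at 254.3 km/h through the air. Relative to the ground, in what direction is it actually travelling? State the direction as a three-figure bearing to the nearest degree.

015°

Taking east as x and north as y: velocity relative to the air = (86.976, 238.964) km/h; the air relative to ground = (-30.901, -30.901) km/h.
Velocity relative to ground = (86.976, 238.964) + (-30.901, -30.901) = (56.075, 208.063) km/h.
Bearing = atan2(56.08, 208.06) = 15.08° clockwise from north.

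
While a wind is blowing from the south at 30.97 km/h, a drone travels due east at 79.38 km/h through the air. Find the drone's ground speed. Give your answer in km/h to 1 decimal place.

Taking east as x and north as y: velocity relative to the air = (79.380, 0.000) km/h; the air relative to ground = (0.000, 30.970) km/h.
Velocity relative to ground = (79.380, 0.000) + (0.000, 30.970) = (79.380, 30.970) km/h.
Speed = |(79.380, 30.970)| = 85.208 km/h.

85.2 km/h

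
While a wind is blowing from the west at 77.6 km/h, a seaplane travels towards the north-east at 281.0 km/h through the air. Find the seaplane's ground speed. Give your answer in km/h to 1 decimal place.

340.3 km/h

Taking east as x and north as y: velocity relative to the air = (198.697, 198.697) km/h; the air relative to ground = (77.600, 0.000) km/h.
Velocity relative to ground = (198.697, 198.697) + (77.600, 0.000) = (276.297, 198.697) km/h.
Speed = |(276.297, 198.697)| = 340.324 km/h.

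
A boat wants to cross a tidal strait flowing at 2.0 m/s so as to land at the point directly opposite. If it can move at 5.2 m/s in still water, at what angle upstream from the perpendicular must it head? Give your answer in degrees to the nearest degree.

To cancel the current, the upstream component of the boat's velocity must equal the flow: 5.2 sin θ = 2.0.
sin θ = 2.0 / 5.2 = 0.3846.
θ = arcsin(0.3846) = 22.620°.

23°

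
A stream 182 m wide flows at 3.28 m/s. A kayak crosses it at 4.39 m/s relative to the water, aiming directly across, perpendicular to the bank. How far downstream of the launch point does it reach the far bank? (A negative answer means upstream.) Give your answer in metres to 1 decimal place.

Perpendicular speed = 4.390 m/s; crossing time = 182 / 4.390 = 41.458 s.
Net downstream speed = 3.280 m/s.
Drift = 3.280 × 41.458 = 135.982 m (downstream).

136.0 m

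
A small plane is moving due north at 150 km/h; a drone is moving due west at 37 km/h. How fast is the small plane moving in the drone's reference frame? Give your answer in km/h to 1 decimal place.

154.5 km/h

Taking east as x and north as y: small plane velocity = (0.000, 150.000) km/h; drone velocity = (-37.000, 0.000) km/h.
Velocity of small plane relative to drone = (0.000, 150.000) − (-37.000, 0.000) = (37.000, 150.000) km/h.
Magnitude = |(37.000, 150.000)| = 154.496 km/h.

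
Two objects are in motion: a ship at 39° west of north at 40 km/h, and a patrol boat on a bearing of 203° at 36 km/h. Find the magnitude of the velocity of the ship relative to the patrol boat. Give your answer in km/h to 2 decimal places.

Taking east as x and north as y: ship velocity = (-25.173, 31.086) km/h; patrol boat velocity = (-14.066, -33.138) km/h.
Velocity of ship relative to patrol boat = (-25.173, 31.086) − (-14.066, -33.138) = (-11.106, 64.224) km/h.
Magnitude = |(-11.106, 64.224)| = 65.177 km/h.

65.18 km/h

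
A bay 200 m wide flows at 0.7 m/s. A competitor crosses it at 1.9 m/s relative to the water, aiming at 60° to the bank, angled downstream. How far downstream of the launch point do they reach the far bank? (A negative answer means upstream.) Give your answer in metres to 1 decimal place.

Perpendicular speed = 1.645 m/s; crossing time = 200 / 1.645 = 121.547 s.
Net downstream speed = 1.650 m/s.
Drift = 1.650 × 121.547 = 200.553 m (downstream).

200.6 m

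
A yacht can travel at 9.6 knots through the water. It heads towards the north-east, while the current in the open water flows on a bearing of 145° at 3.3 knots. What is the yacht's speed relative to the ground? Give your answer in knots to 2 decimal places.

Taking east as x and north as y: velocity relative to the water = (6.788, 6.788) knots; the water relative to ground = (1.893, -2.703) knots.
Velocity relative to ground = (6.788, 6.788) + (1.893, -2.703) = (8.681, 4.085) knots.
Speed = |(8.681, 4.085)| = 9.594 knots.

9.59 knots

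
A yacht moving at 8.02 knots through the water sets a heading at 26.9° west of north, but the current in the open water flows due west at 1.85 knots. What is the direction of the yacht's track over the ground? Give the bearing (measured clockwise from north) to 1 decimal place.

322.5°

Taking east as x and north as y: velocity relative to the water = (-3.629, 7.152) knots; the water relative to ground = (-1.850, 0.000) knots.
Velocity relative to ground = (-3.629, 7.152) + (-1.850, 0.000) = (-5.479, 7.152) knots.
Bearing = atan2(-5.48, 7.15) = 322.55° clockwise from north.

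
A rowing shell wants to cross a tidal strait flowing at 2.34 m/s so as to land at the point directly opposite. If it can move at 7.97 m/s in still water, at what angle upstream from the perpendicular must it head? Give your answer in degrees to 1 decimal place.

To cancel the current, the upstream component of the rowing shell's velocity must equal the flow: 7.97 sin θ = 2.34.
sin θ = 2.34 / 7.97 = 0.2936.
θ = arcsin(0.2936) = 17.074°.

17.1°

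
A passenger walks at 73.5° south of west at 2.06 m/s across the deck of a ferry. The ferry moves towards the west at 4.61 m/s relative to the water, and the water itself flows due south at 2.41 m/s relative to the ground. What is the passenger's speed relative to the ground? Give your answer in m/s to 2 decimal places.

In east/north components (m/s): passenger relative to ferry = (-0.585, -1.975); ferry relative to water = (-4.610, 0.000); water relative to ground = (0.000, -2.410).
Sum = (-5.195, -4.385) m/s.
Speed = |(-5.195, -4.385)| = 6.798 m/s.

6.80 m/s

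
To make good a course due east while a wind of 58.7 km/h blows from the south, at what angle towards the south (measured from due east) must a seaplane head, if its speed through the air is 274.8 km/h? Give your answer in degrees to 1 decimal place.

The wind pushes perpendicular to the desired track; the heading must have a component into the wind equal to 58.7 km/h: 274.8 sin θ = 58.7.
sin θ = 0.2136, so θ = 12.334°.

12.3°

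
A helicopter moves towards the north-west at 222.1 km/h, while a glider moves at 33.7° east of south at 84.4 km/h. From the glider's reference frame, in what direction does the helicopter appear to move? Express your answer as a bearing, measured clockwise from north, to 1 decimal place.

Taking east as x and north as y: helicopter velocity = (-157.048, 157.048) km/h; glider velocity = (46.829, -70.217) km/h.
Velocity of helicopter relative to glider = (-157.048, 157.048) − (46.829, -70.217) = (-203.877, 227.265) km/h.
Bearing = atan2(-203.88, 227.27) = 318.11° clockwise from north.

318.1°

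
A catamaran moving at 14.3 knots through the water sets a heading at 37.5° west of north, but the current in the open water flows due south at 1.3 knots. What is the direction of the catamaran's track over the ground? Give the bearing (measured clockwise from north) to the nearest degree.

Taking east as x and north as y: velocity relative to the water = (-8.705, 11.345) knots; the water relative to ground = (0.000, -1.300) knots.
Velocity relative to ground = (-8.705, 11.345) + (0.000, -1.300) = (-8.705, 10.045) knots.
Bearing = atan2(-8.71, 10.04) = 319.09° clockwise from north.

319°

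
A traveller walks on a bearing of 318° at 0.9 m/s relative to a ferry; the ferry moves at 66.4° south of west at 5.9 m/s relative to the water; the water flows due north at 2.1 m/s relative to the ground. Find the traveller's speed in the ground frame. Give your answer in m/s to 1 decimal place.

In east/north components (m/s): traveller relative to ferry = (-0.602, 0.669); ferry relative to water = (-2.362, -5.407); water relative to ground = (0.000, 2.100).
Sum = (-2.964, -2.638) m/s.
Speed = |(-2.964, -2.638)| = 3.968 m/s.

4.0 m/s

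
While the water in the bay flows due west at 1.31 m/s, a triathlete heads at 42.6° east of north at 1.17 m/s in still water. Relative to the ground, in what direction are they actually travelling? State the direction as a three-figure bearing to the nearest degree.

Taking east as x and north as y: velocity relative to the water = (0.792, 0.861) m/s; the water relative to ground = (-1.310, 0.000) m/s.
Velocity relative to ground = (0.792, 0.861) + (-1.310, 0.000) = (-0.518, 0.861) m/s.
Bearing = atan2(-0.52, 0.86) = 328.97° clockwise from north.

329°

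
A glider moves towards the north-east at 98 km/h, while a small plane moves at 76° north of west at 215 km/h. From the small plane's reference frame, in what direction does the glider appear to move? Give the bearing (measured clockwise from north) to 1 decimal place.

139.0°

Taking east as x and north as y: glider velocity = (69.296, 69.296) km/h; small plane velocity = (-52.013, 208.614) km/h.
Velocity of glider relative to small plane = (69.296, 69.296) − (-52.013, 208.614) = (121.310, -139.317) km/h.
Bearing = atan2(121.31, -139.32) = 138.95° clockwise from north.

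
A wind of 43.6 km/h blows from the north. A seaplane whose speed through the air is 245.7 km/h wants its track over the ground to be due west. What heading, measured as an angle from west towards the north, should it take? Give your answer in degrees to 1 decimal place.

10.2°

The wind pushes perpendicular to the desired track; the heading must have a component into the wind equal to 43.6 km/h: 245.7 sin θ = 43.6.
sin θ = 0.1775, so θ = 10.221°.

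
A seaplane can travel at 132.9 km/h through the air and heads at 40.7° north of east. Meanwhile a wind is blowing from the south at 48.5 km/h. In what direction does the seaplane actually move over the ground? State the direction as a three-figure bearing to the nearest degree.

037°

Taking east as x and north as y: velocity relative to the air = (100.756, 86.664) km/h; the air relative to ground = (0.000, 48.500) km/h.
Velocity relative to ground = (100.756, 86.664) + (0.000, 48.500) = (100.756, 135.164) km/h.
Bearing = atan2(100.76, 135.16) = 36.70° clockwise from north.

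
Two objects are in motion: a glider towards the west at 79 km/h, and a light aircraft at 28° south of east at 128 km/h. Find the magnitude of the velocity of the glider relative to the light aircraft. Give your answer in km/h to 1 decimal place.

201.2 km/h

Taking east as x and north as y: glider velocity = (-79.000, 0.000) km/h; light aircraft velocity = (113.017, -60.092) km/h.
Velocity of glider relative to light aircraft = (-79.000, 0.000) − (113.017, -60.092) = (-192.017, 60.092) km/h.
Magnitude = |(-192.017, 60.092)| = 201.201 km/h.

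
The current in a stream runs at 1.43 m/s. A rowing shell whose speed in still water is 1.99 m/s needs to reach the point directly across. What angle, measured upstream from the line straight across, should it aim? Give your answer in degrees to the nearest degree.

To cancel the current, the upstream component of the rowing shell's velocity must equal the flow: 1.99 sin θ = 1.43.
sin θ = 1.43 / 1.99 = 0.7186.
θ = arcsin(0.7186) = 45.938°.

46°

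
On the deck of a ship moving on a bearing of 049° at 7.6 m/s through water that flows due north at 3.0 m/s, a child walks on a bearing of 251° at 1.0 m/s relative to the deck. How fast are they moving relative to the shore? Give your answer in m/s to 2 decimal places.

In east/north components (m/s): child relative to ship = (-0.946, -0.326); ship relative to water = (5.736, 4.986); water relative to ground = (0.000, 3.000).
Sum = (4.790, 7.660) m/s.
Speed = |(4.790, 7.660)| = 9.035 m/s.

9.03 m/s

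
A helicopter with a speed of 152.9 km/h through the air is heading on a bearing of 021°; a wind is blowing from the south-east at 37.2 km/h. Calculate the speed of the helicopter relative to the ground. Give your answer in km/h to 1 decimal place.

Taking east as x and north as y: velocity relative to the air = (54.794, 142.744) km/h; the air relative to ground = (-26.304, 26.304) km/h.
Velocity relative to ground = (54.794, 142.744) + (-26.304, 26.304) = (28.490, 169.049) km/h.
Speed = |(28.490, 169.049)| = 171.433 km/h.

171.4 km/h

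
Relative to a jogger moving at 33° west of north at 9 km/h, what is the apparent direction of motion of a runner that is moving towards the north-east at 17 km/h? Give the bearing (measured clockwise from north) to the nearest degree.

075°

Taking east as x and north as y: runner velocity = (12.021, 12.021) km/h; jogger velocity = (-4.902, 7.548) km/h.
Velocity of runner relative to jogger = (12.021, 12.021) − (-4.902, 7.548) = (16.923, 4.473) km/h.
Bearing = atan2(16.92, 4.47) = 75.19° clockwise from north.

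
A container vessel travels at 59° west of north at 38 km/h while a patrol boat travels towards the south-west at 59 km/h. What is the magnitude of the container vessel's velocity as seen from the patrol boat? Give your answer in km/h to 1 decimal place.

62.0 km/h

Taking east as x and north as y: container vessel velocity = (-32.572, 19.571) km/h; patrol boat velocity = (-41.719, -41.719) km/h.
Velocity of container vessel relative to patrol boat = (-32.572, 19.571) − (-41.719, -41.719) = (9.147, 61.291) km/h.
Magnitude = |(9.147, 61.291)| = 61.970 km/h.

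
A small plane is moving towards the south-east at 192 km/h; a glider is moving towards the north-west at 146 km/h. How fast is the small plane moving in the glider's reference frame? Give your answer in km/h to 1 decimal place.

338.0 km/h

Taking east as x and north as y: small plane velocity = (135.765, -135.765) km/h; glider velocity = (-103.238, 103.238) km/h.
Velocity of small plane relative to glider = (135.765, -135.765) − (-103.238, 103.238) = (239.002, -239.002) km/h.
Magnitude = |(239.002, -239.002)| = 338.000 km/h.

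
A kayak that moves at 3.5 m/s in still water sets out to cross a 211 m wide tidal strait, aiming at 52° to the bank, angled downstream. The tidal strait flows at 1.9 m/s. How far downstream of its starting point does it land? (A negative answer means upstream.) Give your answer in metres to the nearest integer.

Perpendicular speed = 2.758 m/s; crossing time = 211 / 2.758 = 76.504 s.
Net downstream speed = 4.055 m/s.
Drift = 4.055 × 76.504 = 310.208 m (downstream).

310 m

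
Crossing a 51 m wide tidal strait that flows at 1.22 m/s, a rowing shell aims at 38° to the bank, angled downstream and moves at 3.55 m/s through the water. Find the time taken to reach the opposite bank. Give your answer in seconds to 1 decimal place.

The component of the rowing shell's velocity perpendicular to the bank is 3.55 × sin 38° = 2.186 m/s.
The flow acts along the bank and has no component across it.
Time = 51 / 2.186 = 23.335 s.

23.3 s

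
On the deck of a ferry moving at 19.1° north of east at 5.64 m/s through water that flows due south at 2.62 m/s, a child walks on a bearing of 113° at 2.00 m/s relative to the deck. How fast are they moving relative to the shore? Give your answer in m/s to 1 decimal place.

In east/north components (m/s): child relative to ferry = (1.841, -0.781); ferry relative to water = (5.330, 1.846); water relative to ground = (0.000, -2.620).
Sum = (7.171, -1.556) m/s.
Speed = |(7.171, -1.556)| = 7.337 m/s.

7.3 m/s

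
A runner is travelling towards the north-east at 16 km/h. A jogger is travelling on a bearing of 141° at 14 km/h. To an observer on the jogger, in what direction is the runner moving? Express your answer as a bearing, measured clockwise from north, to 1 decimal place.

Taking east as x and north as y: runner velocity = (11.314, 11.314) km/h; jogger velocity = (8.810, -10.880) km/h.
Velocity of runner relative to jogger = (11.314, 11.314) − (8.810, -10.880) = (2.503, 22.194) km/h.
Bearing = atan2(2.50, 22.19) = 6.44° clockwise from north.

006.4°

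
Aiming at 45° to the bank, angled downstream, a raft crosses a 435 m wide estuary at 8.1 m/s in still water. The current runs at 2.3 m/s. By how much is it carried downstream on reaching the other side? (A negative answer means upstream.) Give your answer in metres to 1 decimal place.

609.7 m

Perpendicular speed = 5.728 m/s; crossing time = 435 / 5.728 = 75.949 s.
Net downstream speed = 8.028 m/s.
Drift = 8.028 × 75.949 = 609.682 m (downstream).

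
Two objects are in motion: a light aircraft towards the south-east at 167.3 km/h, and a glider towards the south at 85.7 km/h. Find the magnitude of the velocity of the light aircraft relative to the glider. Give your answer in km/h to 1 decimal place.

122.7 km/h

Taking east as x and north as y: light aircraft velocity = (118.299, -118.299) km/h; glider velocity = (0.000, -85.700) km/h.
Velocity of light aircraft relative to glider = (118.299, -118.299) − (0.000, -85.700) = (118.299, -32.599) km/h.
Magnitude = |(118.299, -32.599)| = 122.708 km/h.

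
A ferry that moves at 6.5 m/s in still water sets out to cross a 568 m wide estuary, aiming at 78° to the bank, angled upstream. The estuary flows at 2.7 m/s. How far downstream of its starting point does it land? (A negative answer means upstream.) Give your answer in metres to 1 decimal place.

120.5 m

Perpendicular speed = 6.358 m/s; crossing time = 568 / 6.358 = 89.337 s.
Net downstream speed = 1.349 m/s.
Drift = 1.349 × 89.337 = 120.477 m (downstream).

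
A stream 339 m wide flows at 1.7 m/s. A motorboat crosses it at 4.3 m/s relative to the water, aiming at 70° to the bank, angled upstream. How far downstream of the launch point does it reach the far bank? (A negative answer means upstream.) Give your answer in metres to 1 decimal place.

19.2 m

Perpendicular speed = 4.041 m/s; crossing time = 339 / 4.041 = 83.897 s.
Net downstream speed = 0.229 m/s.
Drift = 0.229 × 83.897 = 19.239 m (downstream).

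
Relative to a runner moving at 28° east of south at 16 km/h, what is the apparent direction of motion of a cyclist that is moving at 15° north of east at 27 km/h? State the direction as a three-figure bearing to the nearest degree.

041°

Taking east as x and north as y: cyclist velocity = (26.080, 6.988) km/h; runner velocity = (7.512, -14.127) km/h.
Velocity of cyclist relative to runner = (26.080, 6.988) − (7.512, -14.127) = (18.568, 21.115) km/h.
Bearing = atan2(18.57, 21.12) = 41.33° clockwise from north.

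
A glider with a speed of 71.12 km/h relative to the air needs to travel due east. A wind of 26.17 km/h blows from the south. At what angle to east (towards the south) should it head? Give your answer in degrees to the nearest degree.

22°

The wind pushes perpendicular to the desired track; the heading must have a component into the wind equal to 26.17 km/h: 71.12 sin θ = 26.17.
sin θ = 0.3680, so θ = 21.590°.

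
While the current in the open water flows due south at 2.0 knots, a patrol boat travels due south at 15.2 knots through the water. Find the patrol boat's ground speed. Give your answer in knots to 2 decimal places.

17.20 knots

Taking east as x and north as y: velocity relative to the water = (0.000, -15.200) knots; the water relative to ground = (0.000, -2.000) knots.
Velocity relative to ground = (0.000, -15.200) + (0.000, -2.000) = (0.000, -17.200) knots.
Speed = |(0.000, -17.200)| = 17.200 knots.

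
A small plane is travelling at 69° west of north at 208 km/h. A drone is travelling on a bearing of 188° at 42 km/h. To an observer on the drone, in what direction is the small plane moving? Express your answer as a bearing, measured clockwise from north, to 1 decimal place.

Taking east as x and north as y: small plane velocity = (-194.185, 74.541) km/h; drone velocity = (-5.845, -41.591) km/h.
Velocity of small plane relative to drone = (-194.185, 74.541) − (-5.845, -41.591) = (-188.339, 116.132) km/h.
Bearing = atan2(-188.34, 116.13) = 301.66° clockwise from north.

301.7°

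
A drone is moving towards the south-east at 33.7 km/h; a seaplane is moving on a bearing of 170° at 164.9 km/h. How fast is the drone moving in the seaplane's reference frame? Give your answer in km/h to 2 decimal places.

138.65 km/h

Taking east as x and north as y: drone velocity = (23.829, -23.829) km/h; seaplane velocity = (28.635, -162.395) km/h.
Velocity of drone relative to seaplane = (23.829, -23.829) − (28.635, -162.395) = (-4.805, 138.565) km/h.
Magnitude = |(-4.805, 138.565)| = 138.649 km/h.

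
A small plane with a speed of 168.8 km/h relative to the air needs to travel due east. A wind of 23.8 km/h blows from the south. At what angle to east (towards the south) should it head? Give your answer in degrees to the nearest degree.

The wind pushes perpendicular to the desired track; the heading must have a component into the wind equal to 23.8 km/h: 168.8 sin θ = 23.8.
sin θ = 0.1410, so θ = 8.105°.

8°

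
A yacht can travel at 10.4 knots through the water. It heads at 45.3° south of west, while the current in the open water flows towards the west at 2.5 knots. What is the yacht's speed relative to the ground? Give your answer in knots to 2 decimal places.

Taking east as x and north as y: velocity relative to the water = (-7.315, -7.392) knots; the water relative to ground = (-2.500, 0.000) knots.
Velocity relative to ground = (-7.315, -7.392) + (-2.500, 0.000) = (-9.815, -7.392) knots.
Speed = |(-9.815, -7.392)| = 12.288 knots.

12.29 knots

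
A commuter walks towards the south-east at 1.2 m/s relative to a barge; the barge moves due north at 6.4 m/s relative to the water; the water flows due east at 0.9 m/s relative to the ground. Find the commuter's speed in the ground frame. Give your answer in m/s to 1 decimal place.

In east/north components (m/s): commuter relative to barge = (0.849, -0.849); barge relative to water = (0.000, 6.400); water relative to ground = (0.900, 0.000).
Sum = (1.749, 5.551) m/s.
Speed = |(1.749, 5.551)| = 5.820 m/s.

5.8 m/s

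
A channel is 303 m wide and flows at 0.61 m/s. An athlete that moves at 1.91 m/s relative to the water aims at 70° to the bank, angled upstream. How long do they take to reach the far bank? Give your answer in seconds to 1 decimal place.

168.8 s

The component of the athlete's velocity perpendicular to the bank is 1.91 × sin 70° = 1.795 m/s.
Only the cross-stream component determines the crossing time; the current contributes nothing perpendicular to the bank.
Time = 303 / 1.795 = 168.820 s.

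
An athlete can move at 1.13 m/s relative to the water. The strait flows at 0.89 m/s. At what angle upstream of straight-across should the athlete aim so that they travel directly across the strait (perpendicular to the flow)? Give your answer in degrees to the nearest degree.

To cancel the current, the upstream component of the athlete's velocity must equal the flow: 1.13 sin θ = 0.89.
sin θ = 0.89 / 1.13 = 0.7876.
θ = arcsin(0.7876) = 51.963°.

52°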